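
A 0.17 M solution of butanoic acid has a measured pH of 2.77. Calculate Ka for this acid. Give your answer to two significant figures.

Ka = 1.7 × 10^-5

[H+] = 10^(-2.77) = 1.70 × 10^-3 M
At equilibrium [HA] = 0.17 − 1.70 × 10^-3 = 1.68 × 10^-1 M
Ka = [H+][A-]/[HA] = (1.70 × 10^-3)² / 1.68 × 10^-1 = 1.7 × 10^-5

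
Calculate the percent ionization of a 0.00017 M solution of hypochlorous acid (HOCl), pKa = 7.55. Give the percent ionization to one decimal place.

HOCl ⇌ OCl- + H+; let x = [H+] at equilibrium.
Ka = 10^(−7.55) = 2.82 × 10^-8
x ≈ √(Ka·C₀) = √(2.82 × 10^-8 × 0.00017) = 2.19 × 10^-6 M
Fraction ionized = 2.19 × 10^-6 / 0.00017 = 0.0129 → 1.3%

1.3%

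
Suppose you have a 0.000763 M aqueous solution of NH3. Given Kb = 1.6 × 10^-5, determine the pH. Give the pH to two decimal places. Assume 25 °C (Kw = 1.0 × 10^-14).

NH3 + H2O ⇌ NH4+ + OH-
From the ICE table, Kb = x²/(0.000763 − x) = 1.6 × 10^-5.
The 5% rule fails; solving x² + Kb·x − Kb·C₀ = 0 exactly:
x = [−1.6e-05 + √(1.6e-05² + 4.88e-08)]/2 = 1.03 × 10^-4 M
pOH = 3.99, so pH = 14.00 − pOH = 10.01

pH = 10.01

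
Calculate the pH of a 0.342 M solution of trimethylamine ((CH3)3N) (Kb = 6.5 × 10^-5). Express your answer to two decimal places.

pH = 11.67

(CH3)3N + H2O ⇌ (CH3)3NH+ + OH-
From the ICE table, Kb = [OH-]²/(0.342 − [OH-]) = 6.5 × 10^-5.
Since Kb ≪ C₀, [OH-] ≈ √(Kb·C₀) = 4.71 × 10^-3 M.
pOH = 2.33, so pH = 14.00 − pOH = 11.67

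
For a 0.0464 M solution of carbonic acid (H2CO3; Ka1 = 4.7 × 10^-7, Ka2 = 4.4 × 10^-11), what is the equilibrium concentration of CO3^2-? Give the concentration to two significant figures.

First ionization gives [H+] ≈ [HCO3-] = 1.48 × 10^-4 M.
Second step: Ka2 = [H+][CO3^2-]/[HCO3-] ≈ [CO3^2-] (since [H+] ≈ [HCO3-]).
So [CO3^2-] ≈ Ka2.

4.4 × 10^-11 M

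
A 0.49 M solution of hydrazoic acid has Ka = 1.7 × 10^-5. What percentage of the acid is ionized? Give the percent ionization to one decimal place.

HN3 ⇌ N3- + H+; let x = [H+] at equilibrium.
x ≈ √(Ka·C₀) = √(1.7 × 10^-5 × 0.49) = 2.89 × 10^-3 M
Fraction ionized = 2.89 × 10^-3 / 0.49 = 0.0059 → 0.6%

0.6%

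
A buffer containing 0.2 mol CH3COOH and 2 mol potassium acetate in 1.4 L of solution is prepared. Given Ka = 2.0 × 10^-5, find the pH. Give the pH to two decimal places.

pKa = −log(2.0 × 10^-5) = 4.699
Using pH = pKa + log([base]/[acid]) with [base]/[acid] = 2/0.2:
pH = 4.699 + (+1.000) = 5.70

pH = 5.70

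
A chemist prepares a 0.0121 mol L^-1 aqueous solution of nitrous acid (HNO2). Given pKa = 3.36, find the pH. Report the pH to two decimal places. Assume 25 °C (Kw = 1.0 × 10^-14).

HNO2 ⇌ NO2- + H+
Ka = 10^(−3.36) = 4.37 × 10^-4
Ka = x²/(0.0121 − x) = 4.37 × 10^-4
Here C₀/Ka ≈ 27.7, so the small-x approximation fails. Use the quadratic:
x = [−0.000437 + √(0.000437² + 2.12e-05)]/2 = 2.09 × 10^-3 M
pH = −log[H+] = −log(2.09 × 10^-3) = 2.68

pH = 2.68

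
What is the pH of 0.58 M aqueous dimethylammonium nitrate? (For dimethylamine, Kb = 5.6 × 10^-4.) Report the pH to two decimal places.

pH = 5.49

(CH3)2NH2+ is the conjugate acid of the weak base (CH3)2NH.
Ka = Kw/Kb = 1.0×10^-14 / 5.6 × 10^-4 = 1.79 × 10^-11
Let x = [H+] at equilibrium. Ka = x²/(0.58 − x).
Assume x ≪ 0.58: x ≈ √(1.79 × 10^-11 × 0.58) = 3.22 × 10^-6 M
(x/C₀ = 0.00056% < 5%, so the approximation holds.)
pH = −log[H+] = −log(3.22 × 10^-6) = 5.49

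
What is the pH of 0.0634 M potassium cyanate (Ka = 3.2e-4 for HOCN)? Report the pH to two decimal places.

OCN- is the conjugate base of the weak acid HOCN.
Kb = Kw/Ka = 1.0×10^-14 / 3.2 × 10^-4 = 3.12 × 10^-11
From the ICE table, Kb = [OH-]²/(0.0634 − [OH-]) = 3.12 × 10^-11.
Since Kb ≪ C₀, [OH-] ≈ √(Kb·C₀) = 1.41 × 10^-6 M.
Check: 0.0022% ionized — well under 5%, approximation valid.
pOH = −log(1.41 × 10^-6) = 5.85; pH = 14.00 − 5.85 = 8.15

pH = 8.15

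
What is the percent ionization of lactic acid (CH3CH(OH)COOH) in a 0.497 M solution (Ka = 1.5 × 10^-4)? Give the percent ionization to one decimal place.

CH3CH(OH)COOH ⇌ CH3CH(OH)COO- + H+; let x = [H+] at equilibrium.
x ≈ √(Ka·C₀) = √(1.5 × 10^-4 × 0.497) = 8.63 × 10^-3 M
% ionization = x/C₀ × 100% = 8.63 × 10^-3/0.497 × 100% = 1.7%

1.7%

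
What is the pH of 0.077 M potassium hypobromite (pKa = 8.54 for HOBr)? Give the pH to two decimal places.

pH = 10.71

OBr- is the conjugate base of the weak acid HOBr.
Ka = 10^(−8.54) = 2.88 × 10^-9
Kb = Kw/Ka = 1.0×10^-14 / 2.88 × 10^-9 = 3.47 × 10^-6
Kb = x²/(0.077 − x) = 3.47 × 10^-6
Since Kb ≪ C₀, x ≈ √(Kb·C₀) = 5.17 × 10^-4 M.
(x/C₀ = 0.67% < 5%, so the approximation holds.)
pOH = 3.29, so pH = 14.00 − pOH = 10.71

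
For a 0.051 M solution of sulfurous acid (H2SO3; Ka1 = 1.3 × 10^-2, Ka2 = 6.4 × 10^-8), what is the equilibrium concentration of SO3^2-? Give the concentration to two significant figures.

First ionization gives [H+] ≈ [HSO3-] = 2.01 × 10^-2 M.
Second step: Ka2 = [H+][SO3^2-]/[HSO3-] ≈ [SO3^2-] (since [H+] ≈ [HSO3-]).
So [SO3^2-] ≈ Ka2.

6.4 × 10^-8 M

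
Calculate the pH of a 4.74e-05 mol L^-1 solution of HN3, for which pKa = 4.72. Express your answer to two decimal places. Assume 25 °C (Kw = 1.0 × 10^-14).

pH = 4.66

HN3 ⇌ N3- + H+
Ka = 10^(−4.72) = 1.91 × 10^-5
Ka = x²/(4.74e-05 − x) = 1.91 × 10^-5
The 5% rule fails; solving x² + Ka·x − Ka·C₀ = 0 exactly:
x = [−1.91e-05 + √(1.91e-05² + 3.62e-09)]/2 = 2.20 × 10^-5 M
pH = −log(2.20 × 10^-5) = 4.66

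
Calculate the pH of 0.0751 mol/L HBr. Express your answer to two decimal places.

pH = 1.12

HBr is a strong acid and dissociates completely, so [H+] = 0.0751 M.
pH = -log(0.0751) = 1.12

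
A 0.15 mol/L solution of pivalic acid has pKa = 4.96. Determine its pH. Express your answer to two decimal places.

(CH3)3CCOOH ⇌ (CH3)3CCOO- + H+
Ka = 10^(−4.96) = 1.10 × 10^-5
Let x = [H+] at equilibrium. Ka = x²/(0.15 − x).
Since Ka ≪ C₀, x ≈ √(Ka·C₀) = 1.28 × 10^-3 M.
(x/C₀ = 0.86% < 5%, so the approximation holds.)
pH = −log(1.28 × 10^-3) = 2.89

pH = 2.89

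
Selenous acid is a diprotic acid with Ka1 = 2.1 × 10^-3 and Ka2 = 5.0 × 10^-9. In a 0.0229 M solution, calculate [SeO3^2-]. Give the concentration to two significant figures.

First ionization gives [H+] ≈ [HSeO3-] = 5.96 × 10^-3 M.
Second step: Ka2 = [H+][SeO3^2-]/[HSeO3-] ≈ [SeO3^2-] (since [H+] ≈ [HSeO3-]).
So [SeO3^2-] ≈ Ka2.

5.0 × 10^-9 M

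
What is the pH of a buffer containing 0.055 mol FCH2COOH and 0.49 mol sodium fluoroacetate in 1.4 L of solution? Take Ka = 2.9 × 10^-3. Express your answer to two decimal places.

pH = 3.49

pKa = −log(2.9 × 10^-3) = 2.538
Using pH = pKa + log([base]/[acid]) with [base]/[acid] = 0.49/0.055:
pH = 2.538 + (+0.950) = 3.49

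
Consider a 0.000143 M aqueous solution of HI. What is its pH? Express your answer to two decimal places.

pH = 3.84

HI is a strong acid and dissociates completely, so [H+] = 0.000143 M.
pH = -log(0.000143) = 3.84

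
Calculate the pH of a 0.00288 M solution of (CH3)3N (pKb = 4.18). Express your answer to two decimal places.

pH = 10.61

(CH3)3N + H2O ⇌ (CH3)3NH+ + OH-
Kb = 10^(−4.18) = 6.61 × 10^-5
Kb = [OH-]²/(0.00288 − [OH-]) = 6.61 × 10^-5
[OH-] is not negligible relative to C₀; solve [OH-]² + 6.61e-05·[OH-] − 1.9e-07 = 0.
[OH-] = (−Kb + √(Kb² + 4·Kb·C₀))/2 = 4.05 × 10^-4 M
pOH = 3.39, so pH = 14.00 − pOH = 10.61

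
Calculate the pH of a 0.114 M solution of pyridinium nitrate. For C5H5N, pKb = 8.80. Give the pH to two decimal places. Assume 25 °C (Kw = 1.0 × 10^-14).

C5H5NH+ is the conjugate acid of the weak base C5H5N.
Kb = 10^(−8.80) = 1.58 × 10^-9
Ka = Kw/Kb = 1.0×10^-14 / 1.58 × 10^-9 = 6.33 × 10^-6
Ka = x²/(0.114 − x) = 6.33 × 10^-6
Assume x ≪ 0.114: x ≈ √(6.33 × 10^-6 × 0.114) = 8.49 × 10^-4 M
Check: 0.75% ionized — well under 5%, approximation valid.
pH = −log[H+] = −log(8.49 × 10^-4) = 3.07

pH = 3.07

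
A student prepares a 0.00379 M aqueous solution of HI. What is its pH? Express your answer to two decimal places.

HI is a strong acid and dissociates completely, so [H+] = 0.00379 M.
pH = -log(0.00379) = 2.42

pH = 2.42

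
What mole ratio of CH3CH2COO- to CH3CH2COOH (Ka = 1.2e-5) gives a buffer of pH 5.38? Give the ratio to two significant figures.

pKa = -log(1.2 × 10^-5) = 4.921
pH = pKa + log(r) ⇒ log(r) = 5.38 − 4.921 = +0.459
r = [CH3CH2COO-]/[CH3CH2COOH] = 10^(+0.459) = 2.88

ratio = 2.9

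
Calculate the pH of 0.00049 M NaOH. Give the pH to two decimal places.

NaOH is a strong base; [OH-] = 0.00049 M.
pOH = -log(0.00049) = 3.31
pH = 14.00 - 3.31 = 10.69

pH = 10.69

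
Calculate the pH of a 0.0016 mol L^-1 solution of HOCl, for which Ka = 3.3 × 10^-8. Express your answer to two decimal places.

HOCl ⇌ OCl- + H+
From the ICE table, Ka = [H+]²/(0.0016 − [H+]) = 3.3 × 10^-8.
Since Ka ≪ C₀, [H+] ≈ √(Ka·C₀) = 7.27 × 10^-6 M.
pH = −log[H+] = −log(7.27 × 10^-6) = 5.14

pH = 5.14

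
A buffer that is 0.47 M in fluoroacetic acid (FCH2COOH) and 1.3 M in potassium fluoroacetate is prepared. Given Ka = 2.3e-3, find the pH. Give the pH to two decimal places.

pKa = −log(2.3 × 10^-3) = 2.638
pH = pKa + log([A⁻]/[HA]) = 2.638 + log(1.3/0.47)
pH = 2.638 + (+0.442) = 3.08

pH = 3.08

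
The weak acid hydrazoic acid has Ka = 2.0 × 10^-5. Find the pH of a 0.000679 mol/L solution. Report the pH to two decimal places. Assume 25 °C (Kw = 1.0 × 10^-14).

pH = 3.97

HN3 ⇌ N3- + H+
From the ICE table, Ka = [H+]²/(0.000679 − [H+]) = 2.0 × 10^-5.
[H+] is not negligible relative to C₀; solve [H+]² + 2e-05·[H+] − 1.36e-08 = 0.
[H+] = [−2e-05 + √(2e-05² + 5.43e-08)]/2 = 1.07 × 10^-4 M
pH = −log(1.07 × 10^-4) = 3.97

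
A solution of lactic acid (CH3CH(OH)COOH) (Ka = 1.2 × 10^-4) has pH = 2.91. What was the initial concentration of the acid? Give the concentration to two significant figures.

C₀ = 1.4 × 10^-2 M

[H+] = 10^(-2.91) = 1.23 × 10^-3 M = x
Ka = x²/(C₀ − x) ⇒ C₀ = x + x²/Ka
C₀ = 1.23 × 10^-3 + (1.23 × 10^-3)²/(1.2 × 10^-4) = 1.38 × 10^-2 M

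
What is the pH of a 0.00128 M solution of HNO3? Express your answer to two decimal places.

pH = 2.89

HNO3 is a strong acid and dissociates completely, so [H+] = 0.00128 M.
pH = -log(0.00128) = 2.89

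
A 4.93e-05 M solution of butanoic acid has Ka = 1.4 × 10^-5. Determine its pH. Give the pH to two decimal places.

pH = 4.69

CH3(CH2)2COOH ⇌ CH3(CH2)2COO- + H+
From the ICE table, Ka = [H+]²/(4.93e-05 − [H+]) = 1.4 × 10^-5.
Here C₀/Ka ≈ 3.52, so the small-[H+] approximation fails. Use the quadratic:
[H+] = (−Ka + √(Ka² + 4·Ka·C₀))/2 = 2.02 × 10^-5 M
pH = −log(2.02 × 10^-5) = 4.69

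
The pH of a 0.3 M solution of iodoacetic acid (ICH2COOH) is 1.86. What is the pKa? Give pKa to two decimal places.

[H+] = 10^(-1.86) = 1.38 × 10^-2 M
At equilibrium [HA] = 0.3 − 1.38 × 10^-2 = 2.86 × 10^-1 M
Ka = [H+][A-]/[HA] = (1.38 × 10^-2)² / 2.86 × 10^-1 = 6.66 × 10^-4
pKa = -log(6.66 × 10^-4) = 3.18

pKa = 3.18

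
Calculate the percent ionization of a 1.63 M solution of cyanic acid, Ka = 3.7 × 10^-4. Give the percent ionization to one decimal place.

1.5%

HOCN ⇌ OCN- + H+; let x = [H+] at equilibrium.
x ≈ √(Ka·C₀) = √(3.7 × 10^-4 × 1.63) = 2.46 × 10^-2 M
% ionization = x/C₀ × 100% = 2.46 × 10^-2/1.63 × 100% = 1.5%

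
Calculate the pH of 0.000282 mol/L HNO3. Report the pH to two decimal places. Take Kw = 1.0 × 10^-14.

pH = 3.55

HNO3 is a strong acid and dissociates completely, so [H+] = 0.000282 M.
pH = -log(0.000282) = 3.55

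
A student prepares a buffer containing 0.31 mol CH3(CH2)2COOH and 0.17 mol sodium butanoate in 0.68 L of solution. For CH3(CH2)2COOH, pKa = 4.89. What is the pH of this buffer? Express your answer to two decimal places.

pH = 4.63

pH = pKa + log([A⁻]/[HA]) = 4.89 + log(0.17/0.31)
pH = 4.89 + (-0.261) = 4.63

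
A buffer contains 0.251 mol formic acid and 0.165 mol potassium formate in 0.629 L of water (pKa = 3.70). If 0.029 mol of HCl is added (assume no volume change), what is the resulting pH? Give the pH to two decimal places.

pH = 3.39

Added H+ converts HCOO- to HCOOH: HCOOH → 0.28 mol, HCOO- → 0.136 mol.
Henderson–Hasselbalch with mole ratio 0.136/0.28: pH = 3.70 + (-0.314)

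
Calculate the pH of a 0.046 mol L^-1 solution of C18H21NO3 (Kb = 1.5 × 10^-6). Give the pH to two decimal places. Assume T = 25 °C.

pH = 10.42

C18H21NO3 + H2O ⇌ C18H22NO3+ + OH-
Let x = [OH-] at equilibrium. Kb = x²/(0.046 − x).
Assume x ≪ 0.046: x ≈ √(1.5 × 10^-6 × 0.046) = 2.63 × 10^-4 M
Check: 0.57% ionized — well under 5%, approximation valid.
pOH = −log(2.63 × 10^-4) = 3.58; pH = 14.00 − 3.58 = 10.42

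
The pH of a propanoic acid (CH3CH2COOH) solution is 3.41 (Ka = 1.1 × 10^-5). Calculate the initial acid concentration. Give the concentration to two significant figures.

[H+] = 10^(-3.41) = 3.89 × 10^-4 M = x
Ka = x²/(C₀ − x) ⇒ C₀ = x + x²/Ka
C₀ = 3.89 × 10^-4 + (3.89 × 10^-4)²/(1.1 × 10^-5) = 1.41 × 10^-2 M

C₀ = 1.4 × 10^-2 M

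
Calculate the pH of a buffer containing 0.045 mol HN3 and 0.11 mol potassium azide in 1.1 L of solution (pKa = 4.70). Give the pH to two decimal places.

Henderson–Hasselbalch: pH = pKa + log([N3-]/[HN3]) = 4.70 + log(0.11/0.045)
pH = 4.70 + (+0.388) = 5.09

pH = 5.09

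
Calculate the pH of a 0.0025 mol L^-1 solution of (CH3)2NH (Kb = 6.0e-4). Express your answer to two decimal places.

pH = 10.98

(CH3)2NH + H2O ⇌ (CH3)2NH2+ + OH-
From the ICE table, Kb = x²/(0.0025 − x) = 6.0 × 10^-4.
The 5% rule fails; solving x² + Kb·x − Kb·C₀ = 0 exactly:
x = (−Kb + √(Kb² + 4·Kb·C₀))/2 = 9.61 × 10^-4 M
pOH = −log(9.61 × 10^-4) = 3.02; pH = 14.00 − 3.02 = 10.98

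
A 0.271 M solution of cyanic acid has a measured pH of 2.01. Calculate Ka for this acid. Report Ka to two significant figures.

[H+] = 10^(-2.01) = 9.77 × 10^-3 M
At equilibrium [HA] = 0.271 − 9.77 × 10^-3 = 2.61 × 10^-1 M
Ka = [H+][A-]/[HA] = (9.77 × 10^-3)² / 2.61 × 10^-1 = 3.7 × 10^-4

Ka = 3.7 × 10^-4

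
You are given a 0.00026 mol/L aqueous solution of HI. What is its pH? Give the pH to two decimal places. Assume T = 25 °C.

HI is a strong acid and dissociates completely, so [H+] = 0.00026 M.
pH = -log(0.00026) = 3.59

pH = 3.59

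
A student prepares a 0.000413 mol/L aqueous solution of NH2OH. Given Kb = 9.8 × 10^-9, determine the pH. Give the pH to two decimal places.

pH = 8.30

NH2OH + H2O ⇌ NH3OH+ + OH-
Kb = [OH-]²/(0.000413 − [OH-]) = 9.8 × 10^-9
Neglecting [OH-] in the denominator: [OH-] = √(9.8 × 10^-9 × 0.000413) = 2.01 × 10^-6 M
pOH = −log(2.01 × 10^-6) = 5.70; pH = 14.00 − 5.70 = 8.30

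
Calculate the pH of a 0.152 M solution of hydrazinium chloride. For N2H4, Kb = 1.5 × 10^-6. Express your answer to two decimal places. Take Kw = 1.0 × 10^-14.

N2H5+ is the conjugate acid of the weak base N2H4.
Ka = Kw/Kb = 1.0×10^-14 / 1.5 × 10^-6 = 6.67 × 10^-9
From the ICE table, Ka = [H+]²/(0.152 − [H+]) = 6.67 × 10^-9.
Since Ka ≪ C₀, [H+] ≈ √(Ka·C₀) = 3.18 × 10^-5 M.
pH = −log[H+] = −log(3.18 × 10^-5) = 4.50

pH = 4.50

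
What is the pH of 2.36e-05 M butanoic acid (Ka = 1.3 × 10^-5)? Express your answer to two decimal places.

CH3(CH2)2COOH ⇌ CH3(CH2)2COO- + H+
From the ICE table, Ka = [H+]²/(2.36e-05 − [H+]) = 1.3 × 10^-5.
Here C₀/Ka ≈ 1.82, so the small-[H+] approximation fails. Use the quadratic:
[H+] = (−Ka + √(Ka² + 4·Ka·C₀))/2 = 1.22 × 10^-5 M
pH = −log(1.22 × 10^-5) = 4.91

pH = 4.91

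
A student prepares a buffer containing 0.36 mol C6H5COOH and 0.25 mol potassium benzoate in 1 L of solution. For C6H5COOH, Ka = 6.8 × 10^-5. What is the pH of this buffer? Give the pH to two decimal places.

pH = 4.01

pKa = −log(6.8 × 10^-5) = 4.167
pH = pKa + log([A⁻]/[HA]) = 4.167 + log(0.25/0.36)
pH = 4.167 + (-0.158) = 4.01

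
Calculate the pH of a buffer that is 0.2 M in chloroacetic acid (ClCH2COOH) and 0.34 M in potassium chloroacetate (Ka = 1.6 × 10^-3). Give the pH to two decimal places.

pH = 3.03

pKa = −log(1.6 × 10^-3) = 2.796
Using pH = pKa + log([base]/[acid]) with [base]/[acid] = 0.34/0.2:
pH = 2.796 + (+0.230) = 3.03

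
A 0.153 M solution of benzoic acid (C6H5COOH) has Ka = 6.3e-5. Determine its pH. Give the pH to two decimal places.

C6H5COOH ⇌ C6H5COO- + H+
Ka = x²/(0.153 − x) = 6.3 × 10^-5
Neglecting x in the denominator: x = √(6.3 × 10^-5 × 0.153) = 3.10 × 10^-3 M
pH = −log[H+] = −log(3.10 × 10^-3) = 2.51

pH = 2.51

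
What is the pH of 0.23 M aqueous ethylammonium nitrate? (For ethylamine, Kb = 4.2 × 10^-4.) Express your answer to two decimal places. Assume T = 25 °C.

C2H5NH3+ is the conjugate acid of the weak base C2H5NH2.
Ka = Kw/Kb = 1.0×10^-14 / 4.2 × 10^-4 = 2.38 × 10^-11
From the ICE table, Ka = x²/(0.23 − x) = 2.38 × 10^-11.
Assume x ≪ 0.23: x ≈ √(2.38 × 10^-11 × 0.23) = 2.34 × 10^-6 M
pH = −log(2.34 × 10^-6) = 5.63

pH = 5.63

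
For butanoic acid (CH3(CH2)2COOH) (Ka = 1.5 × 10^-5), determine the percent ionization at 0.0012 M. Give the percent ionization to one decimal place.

CH3(CH2)2COOH ⇌ CH3(CH2)2COO- + H+; let x = [H+] at equilibrium.
Solve x² + 1.5e-05x − 1.8e-08 = 0 → x = 1.27 × 10^-4 M
Fraction ionized = 1.27 × 10^-4 / 0.0012 = 0.1058 → 10.6%

10.6%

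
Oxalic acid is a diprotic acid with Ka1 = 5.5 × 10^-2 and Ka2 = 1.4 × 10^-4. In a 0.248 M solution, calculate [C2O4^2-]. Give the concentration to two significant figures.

1.4 × 10^-4 M

First ionization gives [H+] ≈ [HC2O4-] = 9.25 × 10^-2 M.
Second step: Ka2 = [H+][C2O4^2-]/[HC2O4-] ≈ [C2O4^2-] (since [H+] ≈ [HC2O4-]).
So [C2O4^2-] ≈ Ka2.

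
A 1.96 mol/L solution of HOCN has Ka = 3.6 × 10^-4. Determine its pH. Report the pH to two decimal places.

HOCN ⇌ OCN- + H+
Ka = [H+]²/(1.96 − [H+]) = 3.6 × 10^-4
Neglecting [H+] in the denominator: [H+] = √(3.6 × 10^-4 × 1.96) = 2.66 × 10^-2 M
pH = −log[H+] = −log(2.66 × 10^-2) = 1.58

pH = 1.58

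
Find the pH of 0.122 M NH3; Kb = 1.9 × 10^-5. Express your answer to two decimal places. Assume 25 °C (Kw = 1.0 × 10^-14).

NH3 + H2O ⇌ NH4+ + OH-
Let x = [OH-] at equilibrium. Kb = x²/(0.122 − x).
Neglecting x in the denominator: x = √(1.9 × 10^-5 × 0.122) = 1.52 × 10^-3 M
pOH = 2.82, so pH = 14.00 − pOH = 11.18

pH = 11.18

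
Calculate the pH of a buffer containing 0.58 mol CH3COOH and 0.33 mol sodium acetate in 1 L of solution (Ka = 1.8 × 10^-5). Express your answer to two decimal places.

pKa = −log(1.8 × 10^-5) = 4.745
Using pH = pKa + log([base]/[acid]) with [base]/[acid] = 0.33/0.58:
pH = 4.745 + (-0.245) = 4.50

pH = 4.50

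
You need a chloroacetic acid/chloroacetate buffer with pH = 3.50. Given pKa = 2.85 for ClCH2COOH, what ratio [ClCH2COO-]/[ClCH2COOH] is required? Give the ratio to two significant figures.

pH = pKa + log(r) ⇒ log(r) = 3.50 − 2.85 = +0.65
r = [ClCH2COO-]/[ClCH2COOH] = 10^(+0.65) = 4.47

ratio = 4.5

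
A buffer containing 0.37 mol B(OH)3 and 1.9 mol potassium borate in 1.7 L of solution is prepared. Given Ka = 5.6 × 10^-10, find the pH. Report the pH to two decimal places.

pKa = −log(5.6 × 10^-10) = 9.252
Using pH = pKa + log([base]/[acid]) with [base]/[acid] = 1.9/0.37:
pH = 9.252 + (+0.711) = 9.96

pH = 9.96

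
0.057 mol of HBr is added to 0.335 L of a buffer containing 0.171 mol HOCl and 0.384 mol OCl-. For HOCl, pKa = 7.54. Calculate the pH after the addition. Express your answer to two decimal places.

Added H+ converts OCl- to HOCl: HOCl → 0.228 mol, OCl- → 0.327 mol.
Henderson–Hasselbalch with mole ratio 0.327/0.228: pH = 7.54 + (+0.157)

pH = 7.70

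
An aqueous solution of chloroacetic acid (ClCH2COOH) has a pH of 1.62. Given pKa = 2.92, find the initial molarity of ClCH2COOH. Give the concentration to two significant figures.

[H+] = 10^(-1.62) = 2.40 × 10^-2 M = x
Ka = 10^(−2.92) = 1.20 × 10^-3
Ka = x²/(C₀ − x) ⇒ C₀ = x + x²/Ka
C₀ = 2.40 × 10^-2 + (2.40 × 10^-2)²/(1.20 × 10^-3) = 5.04 × 10^-1 M

C₀ = 5.0 × 10^-1 M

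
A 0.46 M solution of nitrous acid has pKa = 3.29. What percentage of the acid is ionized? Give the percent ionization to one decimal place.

HNO2 ⇌ NO2- + H+; let x = [H+] at equilibrium.
Ka = 10^(−3.29) = 5.13 × 10^-4
x ≈ √(Ka·C₀) = √(5.13 × 10^-4 × 0.46) = 1.54 × 10^-2 M
Fraction ionized = 1.54 × 10^-2 / 0.46 = 0.0335 → 3.3%

3.3%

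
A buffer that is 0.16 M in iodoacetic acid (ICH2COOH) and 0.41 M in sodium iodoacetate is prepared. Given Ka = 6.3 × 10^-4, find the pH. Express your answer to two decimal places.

pH = 3.61

pKa = −log(6.3 × 10^-4) = 3.201
Henderson–Hasselbalch: pH = pKa + log([ICH2COO-]/[ICH2COOH]) = 3.201 + log(0.41/0.16)
pH = 3.201 + (+0.409) = 3.61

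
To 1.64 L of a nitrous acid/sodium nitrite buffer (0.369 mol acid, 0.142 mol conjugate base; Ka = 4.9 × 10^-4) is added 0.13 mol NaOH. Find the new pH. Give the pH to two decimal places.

pH = 3.37

After neutralization: n(HNO2) = 0.239 mol, n(NO2-) = 0.272 mol.
pKa = −log(4.9 × 10^-4) = 3.310
pH = pKa + log([A⁻]/[HA]) = 3.310 + log(0.272/0.239) = 3.310 +0.056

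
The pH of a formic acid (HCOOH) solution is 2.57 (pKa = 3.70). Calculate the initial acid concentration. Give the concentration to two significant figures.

C₀ = 3.9 × 10^-2 M

[H+] = 10^(-2.57) = 2.69 × 10^-3 M = x
Ka = 10^(−3.70) = 2.00 × 10^-4
Ka = x²/(C₀ − x) ⇒ C₀ = x + x²/Ka
C₀ = 2.69 × 10^-3 + (2.69 × 10^-3)²/(2.00 × 10^-4) = 3.89 × 10^-2 M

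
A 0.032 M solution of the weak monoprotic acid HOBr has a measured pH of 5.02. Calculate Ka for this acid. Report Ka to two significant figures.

[H+] = 10^(-5.02) = 9.55 × 10^-6 M
At equilibrium [HA] = 0.032 − 9.55 × 10^-6 = 3.20 × 10^-2 M
Ka = [H+][A-]/[HA] = (9.55 × 10^-6)² / 3.20 × 10^-2 = 2.9 × 10^-9

Ka = 2.9 × 10^-9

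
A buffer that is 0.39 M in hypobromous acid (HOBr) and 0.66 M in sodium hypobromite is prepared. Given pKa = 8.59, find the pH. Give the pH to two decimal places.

Henderson–Hasselbalch: pH = pKa + log([OBr-]/[HOBr]) = 8.59 + log(0.66/0.39)
pH = 8.59 + (+0.228) = 8.82

pH = 8.82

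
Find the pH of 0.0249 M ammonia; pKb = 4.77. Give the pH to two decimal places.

pH = 10.81

NH3 + H2O ⇌ NH4+ + OH-
Kb = 10^(−4.77) = 1.70 × 10^-5
Kb = x²/(0.0249 − x) = 1.70 × 10^-5
Neglecting x in the denominator: x = √(1.70 × 10^-5 × 0.0249) = 6.51 × 10^-4 M
Check: 2.6% ionized — well under 5%, approximation valid.
pOH = 3.19, so pH = 14.00 − pOH = 10.81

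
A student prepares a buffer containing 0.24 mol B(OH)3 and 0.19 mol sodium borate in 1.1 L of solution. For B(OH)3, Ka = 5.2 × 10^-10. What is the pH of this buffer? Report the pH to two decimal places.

pH = 9.18

pKa = −log(5.2 × 10^-10) = 9.284
pH = pKa + log([A⁻]/[HA]) = 9.284 + log(0.19/0.24)
pH = 9.284 + (-0.101) = 9.18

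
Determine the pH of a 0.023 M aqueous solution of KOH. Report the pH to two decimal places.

pH = 12.36

KOH is a strong base; [OH-] = 0.023 M.
pOH = -log(0.023) = 1.64
pH = 14.00 - 1.64 = 12.36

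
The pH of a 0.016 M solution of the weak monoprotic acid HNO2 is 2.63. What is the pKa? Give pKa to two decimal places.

[H+] = 10^(-2.63) = 2.34 × 10^-3 M
At equilibrium [HA] = 0.016 − 2.34 × 10^-3 = 1.37 × 10^-2 M
Ka = [H+][A-]/[HA] = (2.34 × 10^-3)² / 1.37 × 10^-2 = 4.00 × 10^-4
pKa = -log(4.00 × 10^-4) = 3.40

pKa = 3.40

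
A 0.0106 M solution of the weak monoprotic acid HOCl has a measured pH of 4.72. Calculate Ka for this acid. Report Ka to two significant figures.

[H+] = 10^(-4.72) = 1.91 × 10^-5 M
At equilibrium [HA] = 0.0106 − 1.91 × 10^-5 = 1.06 × 10^-2 M
Ka = [H+][A-]/[HA] = (1.91 × 10^-5)² / 1.06 × 10^-2 = 3.4 × 10^-8

Ka = 3.4 × 10^-8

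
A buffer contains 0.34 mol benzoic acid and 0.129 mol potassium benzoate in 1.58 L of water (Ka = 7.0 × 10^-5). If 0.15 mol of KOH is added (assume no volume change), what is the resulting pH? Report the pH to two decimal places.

pH = 4.32

OH- converts C6H5COOH to C6H5COO-: C6H5COOH → 0.19 mol, C6H5COO- → 0.279 mol.
pKa = −log(7.0 × 10^-5) = 4.155
pH = pKa + log([A⁻]/[HA]) = 4.155 + log(0.279/0.19) = 4.155 +0.167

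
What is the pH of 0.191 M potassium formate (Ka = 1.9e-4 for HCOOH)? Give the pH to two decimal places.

pH = 8.50

HCOO- is the conjugate base of the weak acid HCOOH.
Kb = Kw/Ka = 1.0×10^-14 / 1.9 × 10^-4 = 5.26 × 10^-11
Kb = [OH-]²/(0.191 − [OH-]) = 5.26 × 10^-11
Since Kb ≪ C₀, [OH-] ≈ √(Kb·C₀) = 3.17 × 10^-6 M.
pOH = −log(3.17 × 10^-6) = 5.50; pH = 14.00 − 5.50 = 8.50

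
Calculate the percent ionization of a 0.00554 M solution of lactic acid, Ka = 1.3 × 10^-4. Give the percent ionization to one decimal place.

CH3CH(OH)COOH ⇌ CH3CH(OH)COO- + H+; let x = [H+] at equilibrium.
Solve x² + 0.00013x − 7.2e-07 = 0 → x = 7.86 × 10^-4 M
Fraction ionized = 7.86 × 10^-4 / 0.00554 = 0.1419 → 14.2%

14.2%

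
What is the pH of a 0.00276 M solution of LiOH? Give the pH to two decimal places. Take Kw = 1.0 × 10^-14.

pH = 11.44

LiOH is a strong base; [OH-] = 0.00276 M.
pOH = -log(0.00276) = 2.56
pH = 14.00 - 2.56 = 11.44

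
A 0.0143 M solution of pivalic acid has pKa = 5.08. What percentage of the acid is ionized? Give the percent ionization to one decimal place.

(CH3)3CCOOH ⇌ (CH3)3CCOO- + H+; let x = [H+] at equilibrium.
Ka = 10^(−5.08) = 8.32 × 10^-6
x ≈ √(Ka·C₀) = √(8.32 × 10^-6 × 0.0143) = 3.45 × 10^-4 M
Fraction ionized = 3.45 × 10^-4 / 0.0143 = 0.0241 → 2.4%

2.4%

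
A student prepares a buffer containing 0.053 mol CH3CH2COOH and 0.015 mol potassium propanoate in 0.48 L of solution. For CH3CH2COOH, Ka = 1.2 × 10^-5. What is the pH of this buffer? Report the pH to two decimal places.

pH = 4.37

pKa = −log(1.2 × 10^-5) = 4.921
Henderson–Hasselbalch: pH = pKa + log([CH3CH2COO-]/[CH3CH2COOH]) = 4.921 + log(0.015/0.053)
pH = 4.921 + (-0.548) = 4.37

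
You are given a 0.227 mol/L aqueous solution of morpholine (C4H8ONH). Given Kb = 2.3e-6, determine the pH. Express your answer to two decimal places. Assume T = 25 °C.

pH = 10.86

C4H8ONH + H2O ⇌ C4H8ONH2+ + OH-
Let x = [OH-] at equilibrium. Kb = x²/(0.227 − x).
Assume x ≪ 0.227: x ≈ √(2.3 × 10^-6 × 0.227) = 7.23 × 10^-4 M
Check: 0.32% ionized — well under 5%, approximation valid.
pOH = 3.14, so pH = 14.00 − pOH = 10.86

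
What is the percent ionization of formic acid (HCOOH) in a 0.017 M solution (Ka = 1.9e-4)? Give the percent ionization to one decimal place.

HCOOH ⇌ HCOO- + H+; let x = [H+] at equilibrium.
Ka = x²/(C₀ − x); solving the quadratic gives x = 1.70 × 10^-3 M.
% ionization = x/C₀ × 100% = 1.70 × 10^-3/0.017 × 100% = 10.0%

10.0%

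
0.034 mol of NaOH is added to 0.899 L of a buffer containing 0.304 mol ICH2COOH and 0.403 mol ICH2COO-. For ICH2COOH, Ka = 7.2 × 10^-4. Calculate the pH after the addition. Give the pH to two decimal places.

OH- converts ICH2COOH to ICH2COO-: ICH2COOH → 0.27 mol, ICH2COO- → 0.437 mol.
pKa = −log(7.2 × 10^-4) = 3.143
pH = pKa + log([A⁻]/[HA]) = 3.143 + log(0.437/0.27) = 3.143 +0.209

pH = 3.35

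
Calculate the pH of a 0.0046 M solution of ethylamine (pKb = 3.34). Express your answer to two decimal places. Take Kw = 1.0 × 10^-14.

C2H5NH2 + H2O ⇌ C2H5NH3+ + OH-
Kb = 10^(−3.34) = 4.57 × 10^-4
Kb = x²/(0.0046 − x) = 4.57 × 10^-4
x is not negligible relative to C₀; solve x² + 0.000457·x − 2.1e-06 = 0.
x = [−0.000457 + √(0.000457² + 8.41e-06)]/2 = 1.24 × 10^-3 M
pOH = 2.91, so pH = 14.00 − pOH = 11.09

pH = 11.09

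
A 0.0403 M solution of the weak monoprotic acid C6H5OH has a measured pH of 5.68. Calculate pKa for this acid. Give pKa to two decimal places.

[H+] = 10^(-5.68) = 2.09 × 10^-6 M
At equilibrium [HA] = 0.0403 − 2.09 × 10^-6 = 4.03 × 10^-2 M
Ka = [H+][A-]/[HA] = (2.09 × 10^-6)² / 4.03 × 10^-2 = 1.08 × 10^-10
pKa = -log(1.08 × 10^-10) = 9.97

pKa = 9.97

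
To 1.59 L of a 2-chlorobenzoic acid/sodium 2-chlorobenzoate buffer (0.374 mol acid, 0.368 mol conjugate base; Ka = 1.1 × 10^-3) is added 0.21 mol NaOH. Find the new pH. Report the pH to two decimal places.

After neutralization: n(ClC6H4COOH) = 0.164 mol, n(ClC6H4COO-) = 0.578 mol.
pKa = −log(1.1 × 10^-3) = 2.959
pH = pKa + log([A⁻]/[HA]) = 2.959 + log(0.578/0.164) = 2.959 +0.547

pH = 3.51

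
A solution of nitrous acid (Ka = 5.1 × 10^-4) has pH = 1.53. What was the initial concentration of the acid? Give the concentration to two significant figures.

C₀ = 1.7 M

[H+] = 10^(-1.53) = 2.95 × 10^-2 M = x
Ka = x²/(C₀ − x) ⇒ C₀ = x + x²/Ka
C₀ = 2.95 × 10^-2 + (2.95 × 10^-2)²/(5.1 × 10^-4) = 1.74 M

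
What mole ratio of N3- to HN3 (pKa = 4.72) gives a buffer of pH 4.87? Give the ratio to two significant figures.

ratio = 1.4

pH = pKa + log(r) ⇒ log(r) = 4.87 − 4.72 = +0.15
r = [N3-]/[HN3] = 10^(+0.15) = 1.41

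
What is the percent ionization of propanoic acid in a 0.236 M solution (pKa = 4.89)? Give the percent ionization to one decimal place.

CH3CH2COOH ⇌ CH3CH2COO- + H+; let x = [H+] at equilibrium.
Ka = 10^(−4.89) = 1.29 × 10^-5
x ≈ √(Ka·C₀) = √(1.29 × 10^-5 × 0.236) = 1.74 × 10^-3 M
Fraction ionized = 1.74 × 10^-3 / 0.236 = 0.0074 → 0.7%

0.7%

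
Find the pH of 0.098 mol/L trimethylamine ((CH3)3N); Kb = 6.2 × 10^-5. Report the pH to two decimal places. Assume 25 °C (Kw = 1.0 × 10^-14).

(CH3)3N + H2O ⇌ (CH3)3NH+ + OH-
From the ICE table, Kb = x²/(0.098 − x) = 6.2 × 10^-5.
Assume x ≪ 0.098: x ≈ √(6.2 × 10^-5 × 0.098) = 2.46 × 10^-3 M
Check: 2.5% ionized — well under 5%, approximation valid.
pOH = 2.61, so pH = 14.00 − pOH = 11.39

pH = 11.39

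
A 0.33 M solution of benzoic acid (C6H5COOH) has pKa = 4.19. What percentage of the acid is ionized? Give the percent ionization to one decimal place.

C6H5COOH ⇌ C6H5COO- + H+; let x = [H+] at equilibrium.
Ka = 10^(−4.19) = 6.46 × 10^-5
x ≈ √(Ka·C₀) = √(6.46 × 10^-5 × 0.33) = 4.62 × 10^-3 M
% ionization = x/C₀ × 100% = 4.62 × 10^-3/0.33 × 100% = 1.4%

1.4%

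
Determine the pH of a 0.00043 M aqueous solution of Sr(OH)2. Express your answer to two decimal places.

Sr(OH)2 is a strong base (each formula unit releases 2 OH-); [OH-] = 0.00086 M.
pOH = -log(0.00086) = 3.07
pH = 14.00 - 3.07 = 10.93

pH = 10.93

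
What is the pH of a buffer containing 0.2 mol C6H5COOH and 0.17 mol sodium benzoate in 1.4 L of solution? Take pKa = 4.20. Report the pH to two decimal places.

pH = 4.13

Henderson–Hasselbalch: pH = pKa + log([C6H5COO-]/[C6H5COOH]) = 4.20 + log(0.17/0.2)
pH = 4.20 + (-0.071) = 4.13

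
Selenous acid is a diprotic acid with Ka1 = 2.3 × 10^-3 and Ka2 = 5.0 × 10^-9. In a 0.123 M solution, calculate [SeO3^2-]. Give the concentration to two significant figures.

First ionization gives [H+] ≈ [HSeO3-] = 1.57 × 10^-2 M.
Second step: Ka2 = [H+][SeO3^2-]/[HSeO3-] ≈ [SeO3^2-] (since [H+] ≈ [HSeO3-]).
So [SeO3^2-] ≈ Ka2.

5.0 × 10^-9 M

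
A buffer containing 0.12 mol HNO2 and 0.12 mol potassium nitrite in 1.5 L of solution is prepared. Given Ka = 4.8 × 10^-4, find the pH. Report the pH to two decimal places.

pKa = −log(4.8 × 10^-4) = 3.319
Using pH = pKa + log([base]/[acid]) with [base]/[acid] = 0.12/0.12:
pH = 3.319 + (+0.000) = 3.32

pH = 3.32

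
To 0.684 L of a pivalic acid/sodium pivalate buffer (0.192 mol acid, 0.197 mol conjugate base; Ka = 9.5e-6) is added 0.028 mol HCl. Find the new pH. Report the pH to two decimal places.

pH = 4.91

Added H+ converts (CH3)3CCOO- to (CH3)3CCOOH: (CH3)3CCOOH → 0.22 mol, (CH3)3CCOO- → 0.169 mol.
pKa = −log(9.5 × 10^-6) = 5.022
Henderson–Hasselbalch with mole ratio 0.169/0.22: pH = 5.022 + (-0.115)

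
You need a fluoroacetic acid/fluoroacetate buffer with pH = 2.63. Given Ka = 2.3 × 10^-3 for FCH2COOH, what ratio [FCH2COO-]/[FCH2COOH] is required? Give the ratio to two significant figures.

ratio = 0.98

pKa = -log(2.3 × 10^-3) = 2.638
pH = pKa + log(r) ⇒ log(r) = 2.63 − 2.638 = -0.008
r = [FCH2COO-]/[FCH2COOH] = 10^(-0.008) = 0.982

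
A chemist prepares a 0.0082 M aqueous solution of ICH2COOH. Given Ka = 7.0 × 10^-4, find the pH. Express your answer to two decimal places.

pH = 2.68

ICH2COOH ⇌ ICH2COO- + H+
Ka = [H+]²/(0.0082 − [H+]) = 7.0 × 10^-4
Here C₀/Ka ≈ 11.7, so the small-[H+] approximation fails. Use the quadratic:
[H+] = (−Ka + √(Ka² + 4·Ka·C₀))/2 = 2.07 × 10^-3 M
pH = −log[H+] = −log(2.07 × 10^-3) = 2.68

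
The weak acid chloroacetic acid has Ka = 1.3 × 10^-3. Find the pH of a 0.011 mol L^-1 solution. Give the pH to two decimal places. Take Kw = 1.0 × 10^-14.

ClCH2COOH ⇌ ClCH2COO- + H+
From the ICE table, Ka = [H+]²/(0.011 − [H+]) = 1.3 × 10^-3.
[H+] is not negligible relative to C₀; solve [H+]² + 0.0013·[H+] − 1.43e-05 = 0.
[H+] = (−Ka + √(Ka² + 4·Ka·C₀))/2 = 3.19 × 10^-3 M
pH = −log(3.19 × 10^-3) = 2.50

pH = 2.50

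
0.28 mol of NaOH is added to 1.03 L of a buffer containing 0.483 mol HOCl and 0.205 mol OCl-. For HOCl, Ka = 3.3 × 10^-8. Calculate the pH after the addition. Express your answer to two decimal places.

pH = 7.86

After neutralization: n(HOCl) = 0.203 mol, n(OCl-) = 0.485 mol.
pKa = −log(3.3 × 10^-8) = 7.481
Henderson–Hasselbalch with mole ratio 0.485/0.203: pH = 7.481 + (+0.378)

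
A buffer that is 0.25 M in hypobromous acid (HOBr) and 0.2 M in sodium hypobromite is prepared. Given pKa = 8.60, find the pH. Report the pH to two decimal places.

pH = 8.50

Henderson–Hasselbalch: pH = pKa + log([OBr-]/[HOBr]) = 8.60 + log(0.2/0.25)
pH = 8.60 + (-0.097) = 8.50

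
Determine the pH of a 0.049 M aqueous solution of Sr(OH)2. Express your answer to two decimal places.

Sr(OH)2 is a strong base (each formula unit releases 2 OH-); [OH-] = 0.098 M.
pOH = -log(0.098) = 1.01
pH = 14.00 - 1.01 = 12.99

pH = 12.99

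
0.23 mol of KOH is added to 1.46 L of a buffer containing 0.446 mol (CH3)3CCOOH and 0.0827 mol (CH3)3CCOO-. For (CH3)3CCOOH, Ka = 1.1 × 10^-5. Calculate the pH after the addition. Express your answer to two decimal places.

pH = 5.12

After neutralization: n((CH3)3CCOOH) = 0.216 mol, n((CH3)3CCOO-) = 0.313 mol.
pKa = −log(1.1 × 10^-5) = 4.959
pH = pKa + log([A⁻]/[HA]) = 4.959 + log(0.313/0.216) = 4.959 +0.161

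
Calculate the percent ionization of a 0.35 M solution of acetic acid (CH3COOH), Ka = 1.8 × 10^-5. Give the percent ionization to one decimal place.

0.7%

CH3COOH ⇌ CH3COO- + H+; let x = [H+] at equilibrium.
x ≈ √(Ka·C₀) = √(1.8 × 10^-5 × 0.35) = 2.51 × 10^-3 M
Fraction ionized = 2.51 × 10^-3 / 0.35 = 0.0072 → 0.7%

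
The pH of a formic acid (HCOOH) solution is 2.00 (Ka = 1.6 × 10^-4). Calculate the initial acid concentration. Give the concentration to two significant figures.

C₀ = 6.4 × 10^-1 M

[H+] = 10^(-2.00) = 1.00 × 10^-2 M = x
Ka = x²/(C₀ − x) ⇒ C₀ = x + x²/Ka
C₀ = 1.00 × 10^-2 + (1.00 × 10^-2)²/(1.6 × 10^-4) = 6.35 × 10^-1 M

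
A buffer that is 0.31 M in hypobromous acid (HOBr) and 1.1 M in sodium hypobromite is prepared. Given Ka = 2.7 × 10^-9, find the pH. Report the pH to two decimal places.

pH = 9.12

pKa = −log(2.7 × 10^-9) = 8.569
Henderson–Hasselbalch: pH = pKa + log([OBr-]/[HOBr]) = 8.569 + log(1.1/0.31)
pH = 8.569 + (+0.550) = 9.12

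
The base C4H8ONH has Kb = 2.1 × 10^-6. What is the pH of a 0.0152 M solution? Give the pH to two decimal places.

C4H8ONH + H2O ⇌ C4H8ONH2+ + OH-
Kb = [OH-]²/(0.0152 − [OH-]) = 2.1 × 10^-6
Neglecting [OH-] in the denominator: [OH-] = √(2.1 × 10^-6 × 0.0152) = 1.79 × 10^-4 M
pOH = 3.75, so pH = 14.00 − pOH = 10.25

pH = 10.25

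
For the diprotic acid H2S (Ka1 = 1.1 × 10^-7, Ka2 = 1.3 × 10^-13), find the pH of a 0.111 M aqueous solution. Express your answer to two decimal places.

pH = 3.96

Since Ka1 ≫ Ka2, the first ionization dominates [H+].
Ka1 = x²/(0.111 − x) = 1.1 × 10^-7
x ≈ √(1.1 × 10^-7 × 0.111) = 1.10 × 10^-4 M
pH = −log(1.10 × 10^-4) = 3.96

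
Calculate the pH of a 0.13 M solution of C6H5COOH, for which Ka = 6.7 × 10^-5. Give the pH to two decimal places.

pH = 2.53

C6H5COOH ⇌ C6H5COO- + H+
Ka = x²/(0.13 − x) = 6.7 × 10^-5
Neglecting x in the denominator: x = √(6.7 × 10^-5 × 0.13) = 2.95 × 10^-3 M
(x/C₀ = 2.3% < 5%, so the approximation holds.)
pH = −log(2.95 × 10^-3) = 2.53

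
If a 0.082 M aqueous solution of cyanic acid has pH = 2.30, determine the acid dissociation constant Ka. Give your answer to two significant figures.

Ka = 3.3 × 10^-4

[H+] = 10^(-2.30) = 5.01 × 10^-3 M
At equilibrium [HA] = 0.082 − 5.01 × 10^-3 = 7.70 × 10^-2 M
Ka = [H+][A-]/[HA] = (5.01 × 10^-3)² / 7.70 × 10^-2 = 3.3 × 10^-4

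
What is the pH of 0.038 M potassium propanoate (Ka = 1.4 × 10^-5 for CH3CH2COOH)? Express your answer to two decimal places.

pH = 8.72

CH3CH2COO- is the conjugate base of the weak acid CH3CH2COOH.
Kb = Kw/Ka = 1.0×10^-14 / 1.4 × 10^-5 = 7.14 × 10^-10
Kb = [OH-]²/(0.038 − [OH-]) = 7.14 × 10^-10
Since Kb ≪ C₀, [OH-] ≈ √(Kb·C₀) = 5.21 × 10^-6 M.
Check: 0.014% ionized — well under 5%, approximation valid.
pOH = −log(5.21 × 10^-6) = 5.28; pH = 14.00 − 5.28 = 8.72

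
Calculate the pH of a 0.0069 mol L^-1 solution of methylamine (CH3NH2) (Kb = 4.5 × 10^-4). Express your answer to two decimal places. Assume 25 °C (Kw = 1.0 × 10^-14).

CH3NH2 + H2O ⇌ CH3NH3+ + OH-
From the ICE table, Kb = [OH-]²/(0.0069 − [OH-]) = 4.5 × 10^-4.
[OH-] is not negligible relative to C₀; solve [OH-]² + 0.00045·[OH-] − 3.1e-06 = 0.
[OH-] = (−Kb + √(Kb² + 4·Kb·C₀))/2 = 1.55 × 10^-3 M
pOH = 2.81, so pH = 14.00 − pOH = 11.19

pH = 11.19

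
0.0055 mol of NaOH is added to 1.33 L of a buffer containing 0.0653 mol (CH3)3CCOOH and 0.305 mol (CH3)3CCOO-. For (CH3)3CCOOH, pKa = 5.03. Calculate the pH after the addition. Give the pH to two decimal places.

After neutralization: n((CH3)3CCOOH) = 0.0598 mol, n((CH3)3CCOO-) = 0.31 mol.
pH = pKa + log(n_(CH3)3CCOO-/n_(CH3)3CCOOH) = 5.03 + log(0.31/0.0598) = 5.03 + (+0.715)

pH = 5.75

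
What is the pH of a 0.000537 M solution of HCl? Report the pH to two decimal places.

HCl is a strong acid and dissociates completely, so [H+] = 0.000537 M.
pH = -log(0.000537) = 3.27

pH = 3.27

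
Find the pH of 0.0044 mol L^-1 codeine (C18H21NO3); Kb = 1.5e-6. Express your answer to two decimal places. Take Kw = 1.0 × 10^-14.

C18H21NO3 + H2O ⇌ C18H22NO3+ + OH-
Kb = [OH-]²/(0.0044 − [OH-]) = 1.5 × 10^-6
Since Kb ≪ C₀, [OH-] ≈ √(Kb·C₀) = 8.12 × 10^-5 M.
pOH = −log(8.12 × 10^-5) = 4.09; pH = 14.00 − 4.09 = 9.91

pH = 9.91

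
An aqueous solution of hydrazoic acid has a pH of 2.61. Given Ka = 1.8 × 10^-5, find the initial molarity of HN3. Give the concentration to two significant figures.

[H+] = 10^(-2.61) = 2.45 × 10^-3 M = x
Ka = x²/(C₀ − x) ⇒ C₀ = x + x²/Ka
C₀ = 2.45 × 10^-3 + (2.45 × 10^-3)²/(1.8 × 10^-5) = 3.36 × 10^-1 M

C₀ = 3.4 × 10^-1 M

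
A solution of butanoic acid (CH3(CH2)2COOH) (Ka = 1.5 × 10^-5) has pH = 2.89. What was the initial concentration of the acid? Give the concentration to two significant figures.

[H+] = 10^(-2.89) = 1.29 × 10^-3 M = x
Ka = x²/(C₀ − x) ⇒ C₀ = x + x²/Ka
C₀ = 1.29 × 10^-3 + (1.29 × 10^-3)²/(1.5 × 10^-5) = 1.12 × 10^-1 M

C₀ = 1.1 × 10^-1 M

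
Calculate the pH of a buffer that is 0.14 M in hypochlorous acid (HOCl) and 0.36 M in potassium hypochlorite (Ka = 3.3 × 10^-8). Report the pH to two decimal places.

pKa = −log(3.3 × 10^-8) = 7.481
Using pH = pKa + log([base]/[acid]) with [base]/[acid] = 0.36/0.14:
pH = 7.481 + (+0.410) = 7.89

pH = 7.89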